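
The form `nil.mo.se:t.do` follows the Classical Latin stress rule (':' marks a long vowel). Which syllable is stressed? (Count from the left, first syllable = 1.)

3

Classical Latin: stress the penult if heavy (long vowel or closed), else the antepenult.
Weights: 2 mo L, 3 se:t H, 4 do L.
The penult (syllable 3, se:t) is heavy, so it takes stress.
Stress on syllable 3: nil.mo.ˈse:t.do.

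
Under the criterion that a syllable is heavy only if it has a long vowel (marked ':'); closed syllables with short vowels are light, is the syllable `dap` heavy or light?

light

`dap`: short vowel, closed (coda /p/). Short vowel → light.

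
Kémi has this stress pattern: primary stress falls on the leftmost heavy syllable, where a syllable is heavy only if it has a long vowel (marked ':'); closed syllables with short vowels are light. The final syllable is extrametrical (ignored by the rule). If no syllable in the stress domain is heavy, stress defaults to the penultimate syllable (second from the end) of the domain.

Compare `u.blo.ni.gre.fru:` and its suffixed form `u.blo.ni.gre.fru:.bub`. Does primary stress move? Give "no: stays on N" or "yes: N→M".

yes: 3→5

Base `u.blo.ni.gre.fru:` (5 syllables):
  The final syllable (5, fru:) is extrametrical; the stress domain is syllables 1–4.
  Weights: 1 u L, 2 blo L, 3 ni L, 4 gre L.
  No heavy syllable in the domain; default to the penultimate syllable (second from the end) of the domain = syllable 3.
  → primary stress on syllable 3.
Suffixed `u.blo.ni.gre.fru:.bub` (6 syllables):
  The final syllable (6, bub) is extrametrical; the stress domain is syllables 1–5.
  Weights: 1 u L, 2 blo L, 3 ni L, 4 gre L, 5 fru: H.
  Heavy syllables in the domain: 5. The leftmost is syllable 5 (fru:).
  → primary stress on syllable 5.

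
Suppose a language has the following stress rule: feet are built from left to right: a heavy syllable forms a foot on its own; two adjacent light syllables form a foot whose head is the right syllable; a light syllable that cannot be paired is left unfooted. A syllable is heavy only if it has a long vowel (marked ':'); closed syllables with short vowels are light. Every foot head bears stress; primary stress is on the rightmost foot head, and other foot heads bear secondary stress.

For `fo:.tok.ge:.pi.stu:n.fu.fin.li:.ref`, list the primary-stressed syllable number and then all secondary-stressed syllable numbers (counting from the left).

primary 8, secondary 1, 3, 5, 7

Weights: 1 fo: H, 2 tok L, 3 ge: H, 4 pi L, 5 stu:n H, 6 fu L, 7 fin L, 8 li: H, 9 ref L.
Parse left to right (heavy = foot alone; LL = one foot; stranded L unfooted): (ˈfo:) tok (ˈge:) pi (ˈstu:n) (fu.ˈfin) (ˈli:) ref.
Foot heads: 1, 3, 5, 7, 8.
Primary stress on the rightmost head = syllable 8.
Secondary stress on 1, 3, 5, 7: ˌfo:.tok.ˌge:.pi.ˌstu:n.fu.ˌfin.ˈli:.ref.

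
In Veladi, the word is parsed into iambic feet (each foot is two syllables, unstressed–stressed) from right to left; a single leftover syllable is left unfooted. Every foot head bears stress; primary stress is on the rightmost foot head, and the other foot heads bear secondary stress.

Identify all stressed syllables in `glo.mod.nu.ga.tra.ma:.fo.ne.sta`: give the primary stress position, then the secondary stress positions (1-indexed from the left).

primary 9, secondary 3, 5, 7

Parse right to left into iambic (σˈσ) feet: glo (mod.ˈnu) (ga.ˈtra) (ma:.ˈfo) (ne.ˈsta). Syllable 1 is left unfooted.
Foot heads (stressed positions): 3, 5, 7, 9.
End Rule Rightmost: primary stress on the rightmost head = syllable 9.
Secondary stress on 3, 5, 7: glo.mod.ˌnu.ga.ˌtra.ma:.ˌfo.ne.ˈsta.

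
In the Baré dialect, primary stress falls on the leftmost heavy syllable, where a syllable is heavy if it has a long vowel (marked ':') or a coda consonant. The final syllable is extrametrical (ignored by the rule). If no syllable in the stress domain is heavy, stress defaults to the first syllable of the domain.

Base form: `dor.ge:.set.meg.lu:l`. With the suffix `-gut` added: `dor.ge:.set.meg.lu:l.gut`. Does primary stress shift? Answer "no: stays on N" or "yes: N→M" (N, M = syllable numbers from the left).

Base `dor.ge:.set.meg.lu:l` (5 syllables):
  The final syllable (5, lu:l) is extrametrical; the stress domain is syllables 1–4.
  Weights: 1 dor H, 2 ge: H, 3 set H, 4 meg H.
  Heavy syllables in the domain: 1, 2, 3, 4. The leftmost is syllable 1 (dor).
  → primary stress on syllable 1.
Suffixed `dor.ge:.set.meg.lu:l.gut` (6 syllables):
  The final syllable (6, gut) is extrametrical; the stress domain is syllables 1–5.
  Weights: 1 dor H, 2 ge: H, 3 set H, 4 meg H, 5 lu:l H.
  Heavy syllables in the domain: 1, 2, 3, 4, 5. The leftmost is syllable 1 (dor).
  → primary stress on syllable 1.

no: stays on 1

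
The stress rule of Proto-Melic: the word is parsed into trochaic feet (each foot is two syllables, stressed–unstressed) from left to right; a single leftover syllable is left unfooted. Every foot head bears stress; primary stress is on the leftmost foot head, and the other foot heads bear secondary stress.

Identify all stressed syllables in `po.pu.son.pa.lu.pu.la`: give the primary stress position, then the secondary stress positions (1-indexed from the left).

Parse left to right into trochaic (ˈσσ) feet: (ˈpo.pu) (ˈson.pa) (ˈlu.pu) la. Syllable 7 is left unfooted.
Foot heads (stressed positions): 1, 3, 5.
End Rule Leftmost: primary stress on the leftmost head = syllable 1.
Secondary stress on 3, 5: ˈpo.pu.ˌson.pa.ˌlu.pu.la.

primary 1, secondary 3, 5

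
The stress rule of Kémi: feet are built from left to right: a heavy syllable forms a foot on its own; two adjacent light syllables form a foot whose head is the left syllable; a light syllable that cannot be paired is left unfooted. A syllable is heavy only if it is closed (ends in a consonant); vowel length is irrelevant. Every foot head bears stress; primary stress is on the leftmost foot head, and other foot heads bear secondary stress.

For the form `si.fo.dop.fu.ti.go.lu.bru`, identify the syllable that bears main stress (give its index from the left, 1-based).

1

Weights: 1 si L, 2 fo L, 3 dop H, 4 fu L, 5 ti L, 6 go L, 7 lu L, 8 bru L.
Parse left to right (heavy = foot alone; LL = one foot; stranded L unfooted): (ˈsi.fo) (ˈdop) (ˈfu.ti) (ˈgo.lu) bru.
Foot heads: 1, 3, 4, 6.
Primary stress on the leftmost head = syllable 1.
Primary stress: syllable 1 → ˈsi.fo.dop.fu.ti.go.lu.bru.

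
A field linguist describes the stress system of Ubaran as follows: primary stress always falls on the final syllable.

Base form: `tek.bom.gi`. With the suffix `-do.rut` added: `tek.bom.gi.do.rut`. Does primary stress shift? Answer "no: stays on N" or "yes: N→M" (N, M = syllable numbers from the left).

Base `tek.bom.gi` (3 syllables):
  The word has 3 syllables; the final syllable is syllable 3 (gi).
  → primary stress on syllable 3.
Suffixed `tek.bom.gi.do.rut` (5 syllables):
  The word has 5 syllables; the final syllable is syllable 5 (rut).
  → primary stress on syllable 5.

yes: 3→5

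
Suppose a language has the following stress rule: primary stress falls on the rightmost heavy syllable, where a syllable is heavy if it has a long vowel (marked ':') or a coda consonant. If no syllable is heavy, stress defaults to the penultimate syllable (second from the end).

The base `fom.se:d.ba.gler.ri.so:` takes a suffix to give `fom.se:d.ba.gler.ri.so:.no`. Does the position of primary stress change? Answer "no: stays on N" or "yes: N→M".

no: stays on 6

Base `fom.se:d.ba.gler.ri.so:` (6 syllables):
  Weights: 1 fom H, 2 se:d H, 3 ba L, 4 gler H, 5 ri L, 6 so: H.
  Heavy syllables in the domain: 1, 2, 4, 6. The rightmost is syllable 6 (so:).
  → primary stress on syllable 6.
Suffixed `fom.se:d.ba.gler.ri.so:.no` (7 syllables):
  Weights: 1 fom H, 2 se:d H, 3 ba L, 4 gler H, 5 ri L, 6 so: H, 7 no L.
  Heavy syllables in the domain: 1, 2, 4, 6. The rightmost is syllable 6 (so:).
  → primary stress on syllable 6.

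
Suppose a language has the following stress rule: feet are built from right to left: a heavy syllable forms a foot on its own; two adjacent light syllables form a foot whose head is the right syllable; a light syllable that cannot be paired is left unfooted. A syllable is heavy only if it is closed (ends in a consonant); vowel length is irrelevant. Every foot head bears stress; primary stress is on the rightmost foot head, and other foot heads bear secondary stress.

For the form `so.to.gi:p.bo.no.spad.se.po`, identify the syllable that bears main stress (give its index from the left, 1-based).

Weights: 1 so L, 2 to L, 3 gi:p H, 4 bo L, 5 no L, 6 spad H, 7 se L, 8 po L.
Parse right to left (heavy = foot alone; LL = one foot; stranded L unfooted): (so.ˈto) (ˈgi:p) (bo.ˈno) (ˈspad) (se.ˈpo).
Foot heads: 2, 3, 5, 6, 8.
Primary stress on the rightmost head = syllable 8.
Primary stress: syllable 8 → so.to.gi:p.bo.no.spad.se.ˈpo.

8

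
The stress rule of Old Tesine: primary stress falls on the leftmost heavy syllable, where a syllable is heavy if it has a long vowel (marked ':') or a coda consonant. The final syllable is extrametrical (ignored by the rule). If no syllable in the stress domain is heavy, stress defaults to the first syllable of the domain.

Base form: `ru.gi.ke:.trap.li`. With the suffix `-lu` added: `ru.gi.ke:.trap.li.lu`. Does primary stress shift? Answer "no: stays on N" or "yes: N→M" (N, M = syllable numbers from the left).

no: stays on 3

Base `ru.gi.ke:.trap.li` (5 syllables):
  The final syllable (5, li) is extrametrical; the stress domain is syllables 1–4.
  Weights: 1 ru L, 2 gi L, 3 ke: H, 4 trap H.
  Heavy syllables in the domain: 3, 4. The leftmost is syllable 3 (ke:).
  → primary stress on syllable 3.
Suffixed `ru.gi.ke:.trap.li.lu` (6 syllables):
  The final syllable (6, lu) is extrametrical; the stress domain is syllables 1–5.
  Weights: 1 ru L, 2 gi L, 3 ke: H, 4 trap H, 5 li L.
  Heavy syllables in the domain: 3, 4. The leftmost is syllable 3 (ke:).
  → primary stress on syllable 3.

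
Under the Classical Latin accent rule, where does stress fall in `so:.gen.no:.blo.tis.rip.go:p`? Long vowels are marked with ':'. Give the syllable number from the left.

6

Classical Latin: stress the penult if heavy (long vowel or closed), else the antepenult.
Weights: 5 tis H, 6 rip H, 7 go:p H.
The penult (syllable 6, rip) is heavy, so it takes stress.
Stress on syllable 6: so:.gen.no:.blo.tis.ˈrip.go:p.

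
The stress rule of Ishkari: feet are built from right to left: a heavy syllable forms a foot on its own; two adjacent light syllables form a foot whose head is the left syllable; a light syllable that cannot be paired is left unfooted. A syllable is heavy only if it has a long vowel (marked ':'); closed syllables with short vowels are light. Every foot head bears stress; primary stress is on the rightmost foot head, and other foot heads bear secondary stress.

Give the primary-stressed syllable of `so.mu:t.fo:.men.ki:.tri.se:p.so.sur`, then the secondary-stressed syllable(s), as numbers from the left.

Weights: 1 so L, 2 mu:t H, 3 fo: H, 4 men L, 5 ki: H, 6 tri L, 7 se:p H, 8 so L, 9 sur L.
Parse right to left (heavy = foot alone; LL = one foot; stranded L unfooted): so (ˈmu:t) (ˈfo:) men (ˈki:) tri (ˈse:p) (ˈso.sur).
Foot heads: 2, 3, 5, 7, 8.
Primary stress on the rightmost head = syllable 8.
Secondary stress on 2, 3, 5, 7: so.ˌmu:t.ˌfo:.men.ˌki:.tri.ˌse:p.ˈso.sur.

primary 8, secondary 2, 3, 5, 7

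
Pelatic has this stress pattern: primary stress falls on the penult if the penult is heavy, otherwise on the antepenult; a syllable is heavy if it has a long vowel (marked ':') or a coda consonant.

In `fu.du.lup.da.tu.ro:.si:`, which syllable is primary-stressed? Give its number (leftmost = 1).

6

Weights: 5 tu L, 6 ro: H, 7 si: H.
The penult (syllable 6, ro:) is heavy, so it takes stress.
Primary stress: syllable 6 → fu.du.lup.da.tu.ˈro:.si:.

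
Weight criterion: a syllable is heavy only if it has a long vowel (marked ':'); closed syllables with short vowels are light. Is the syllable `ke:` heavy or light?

heavy

`ke:`: long vowel, open (no coda). Long vowel → heavy.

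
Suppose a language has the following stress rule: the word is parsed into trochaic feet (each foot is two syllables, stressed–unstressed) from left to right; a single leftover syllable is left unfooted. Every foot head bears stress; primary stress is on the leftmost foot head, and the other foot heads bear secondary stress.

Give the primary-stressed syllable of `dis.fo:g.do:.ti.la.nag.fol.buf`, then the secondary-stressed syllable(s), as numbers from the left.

primary 1, secondary 3, 5, 7

Parse left to right into trochaic (ˈσσ) feet: (ˈdis.fo:g) (ˈdo:.ti) (ˈla.nag) (ˈfol.buf).
Foot heads (stressed positions): 1, 3, 5, 7.
End Rule Leftmost: primary stress on the leftmost head = syllable 1.
Secondary stress on 3, 5, 7: ˈdis.fo:g.ˌdo:.ti.ˌla.nag.ˌfol.buf.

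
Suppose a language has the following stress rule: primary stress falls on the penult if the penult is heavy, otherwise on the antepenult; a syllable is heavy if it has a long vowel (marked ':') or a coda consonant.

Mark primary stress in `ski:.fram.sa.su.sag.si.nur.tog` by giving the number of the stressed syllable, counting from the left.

7

Weights: 6 si L, 7 nur H, 8 tog H.
The penult (syllable 7, nur) is heavy, so it takes stress.
Primary stress: syllable 7 → ski:.fram.sa.su.sag.si.ˈnur.tog.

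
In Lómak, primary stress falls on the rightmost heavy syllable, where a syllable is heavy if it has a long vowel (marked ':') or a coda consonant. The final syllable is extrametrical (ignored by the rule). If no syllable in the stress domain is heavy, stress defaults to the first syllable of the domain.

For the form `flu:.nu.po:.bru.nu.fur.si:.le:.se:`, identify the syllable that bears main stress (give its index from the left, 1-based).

8

The final syllable (9, se:) is extrametrical; the stress domain is syllables 1–8.
Weights: 1 flu: H, 2 nu L, 3 po: H, 4 bru L, 5 nu L, 6 fur H, 7 si: H, 8 le: H.
Heavy syllables in the domain: 1, 3, 6, 7, 8. The rightmost is syllable 8 (le:).
Primary stress: syllable 8 → flu:.nu.po:.bru.nu.fur.si:.ˈle:.se:.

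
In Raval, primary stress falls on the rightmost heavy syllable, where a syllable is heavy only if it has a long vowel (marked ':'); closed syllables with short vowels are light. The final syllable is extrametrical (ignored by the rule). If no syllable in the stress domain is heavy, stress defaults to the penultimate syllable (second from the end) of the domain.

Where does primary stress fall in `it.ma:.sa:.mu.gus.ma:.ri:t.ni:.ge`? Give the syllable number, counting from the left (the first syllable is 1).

8

The final syllable (9, ge) is extrametrical; the stress domain is syllables 1–8.
Weights: 1 it L, 2 ma: H, 3 sa: H, 4 mu L, 5 gus L, 6 ma: H, 7 ri:t H, 8 ni: H.
Heavy syllables in the domain: 2, 3, 6, 7, 8. The rightmost is syllable 8 (ni:).
Primary stress: syllable 8 → it.ma:.sa:.mu.gus.ma:.ri:t.ˈni:.ge.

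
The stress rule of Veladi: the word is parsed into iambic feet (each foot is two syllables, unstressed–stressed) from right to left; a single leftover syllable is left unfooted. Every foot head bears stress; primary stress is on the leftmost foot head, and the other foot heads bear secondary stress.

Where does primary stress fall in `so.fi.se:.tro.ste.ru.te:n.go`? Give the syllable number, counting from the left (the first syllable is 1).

Parse right to left into iambic (σˈσ) feet: (so.ˈfi) (se:.ˈtro) (ste.ˈru) (te:n.ˈgo).
Foot heads (stressed positions): 2, 4, 6, 8.
End Rule Leftmost: primary stress on the leftmost head = syllable 2.
Primary stress: syllable 2 → so.ˈfi.se:.tro.ste.ru.te:n.go.

2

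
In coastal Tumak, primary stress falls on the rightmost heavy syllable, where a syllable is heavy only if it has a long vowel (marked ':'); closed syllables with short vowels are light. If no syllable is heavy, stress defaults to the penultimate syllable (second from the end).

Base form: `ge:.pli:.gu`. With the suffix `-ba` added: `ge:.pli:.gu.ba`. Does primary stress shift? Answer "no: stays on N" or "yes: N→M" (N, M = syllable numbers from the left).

Base `ge:.pli:.gu` (3 syllables):
  Weights: 1 ge: H, 2 pli: H, 3 gu L.
  Heavy syllables in the domain: 1, 2. The rightmost is syllable 2 (pli:).
  → primary stress on syllable 2.
Suffixed `ge:.pli:.gu.ba` (4 syllables):
  Weights: 1 ge: H, 2 pli: H, 3 gu L, 4 ba L.
  Heavy syllables in the domain: 1, 2. The rightmost is syllable 2 (pli:).
  → primary stress on syllable 2.

no: stays on 2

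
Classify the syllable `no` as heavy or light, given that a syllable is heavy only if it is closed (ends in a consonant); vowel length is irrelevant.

`no`: short vowel, open (no coda). Open (no coda) → light.

light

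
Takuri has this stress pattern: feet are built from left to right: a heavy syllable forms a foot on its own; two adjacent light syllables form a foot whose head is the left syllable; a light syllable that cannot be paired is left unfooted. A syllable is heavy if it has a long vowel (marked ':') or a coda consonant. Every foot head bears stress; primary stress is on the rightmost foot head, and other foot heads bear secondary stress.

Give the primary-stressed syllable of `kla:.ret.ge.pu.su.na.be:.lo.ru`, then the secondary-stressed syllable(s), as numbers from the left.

primary 8, secondary 1, 2, 3, 5, 7

Weights: 1 kla: H, 2 ret H, 3 ge L, 4 pu L, 5 su L, 6 na L, 7 be: H, 8 lo L, 9 ru L.
Parse left to right (heavy = foot alone; LL = one foot; stranded L unfooted): (ˈkla:) (ˈret) (ˈge.pu) (ˈsu.na) (ˈbe:) (ˈlo.ru).
Foot heads: 1, 2, 3, 5, 7, 8.
Primary stress on the rightmost head = syllable 8.
Secondary stress on 1, 2, 3, 5, 7: ˌkla:.ˌret.ˌge.pu.ˌsu.na.ˌbe:.ˈlo.ru.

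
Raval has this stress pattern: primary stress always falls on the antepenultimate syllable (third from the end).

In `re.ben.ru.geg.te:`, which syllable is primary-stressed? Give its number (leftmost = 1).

The word has 5 syllables; the antepenultimate syllable (third from the end) is syllable 3 (ru).
Primary stress: syllable 3 → re.ben.ˈru.geg.te:.

3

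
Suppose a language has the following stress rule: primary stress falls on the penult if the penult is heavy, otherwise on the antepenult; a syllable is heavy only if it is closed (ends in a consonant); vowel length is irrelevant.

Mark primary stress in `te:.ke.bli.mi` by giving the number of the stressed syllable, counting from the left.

Weights: 2 ke L, 3 bli L, 4 mi L.
The penult (syllable 3, bli) is light, so stress falls on the antepenult (syllable 2, ke).
Primary stress: syllable 2 → te:.ˈke.bli.mi.

2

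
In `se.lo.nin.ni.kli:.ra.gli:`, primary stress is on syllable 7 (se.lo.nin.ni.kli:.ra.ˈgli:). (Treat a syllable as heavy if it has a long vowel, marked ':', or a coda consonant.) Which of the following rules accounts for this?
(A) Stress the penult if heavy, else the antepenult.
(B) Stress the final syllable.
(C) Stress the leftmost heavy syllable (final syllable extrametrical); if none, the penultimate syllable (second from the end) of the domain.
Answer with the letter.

B

Rule A → syllable 5 (observed: 7).
Rule B → syllable 7 ✓.
Rule C → syllable 3 (observed: 7).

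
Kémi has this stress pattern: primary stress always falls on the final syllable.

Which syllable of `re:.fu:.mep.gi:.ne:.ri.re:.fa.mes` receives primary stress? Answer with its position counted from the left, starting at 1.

The word has 9 syllables; the final syllable is syllable 9 (mes).
Primary stress: syllable 9 → re:.fu:.mep.gi:.ne:.ri.re:.fa.ˈmes.

9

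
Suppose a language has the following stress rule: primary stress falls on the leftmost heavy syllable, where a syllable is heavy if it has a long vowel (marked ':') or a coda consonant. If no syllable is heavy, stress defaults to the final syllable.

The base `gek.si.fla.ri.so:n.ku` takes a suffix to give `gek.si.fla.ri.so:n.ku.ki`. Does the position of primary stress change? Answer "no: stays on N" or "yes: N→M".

Base `gek.si.fla.ri.so:n.ku` (6 syllables):
  Weights: 1 gek H, 2 si L, 3 fla L, 4 ri L, 5 so:n H, 6 ku L.
  Heavy syllables in the domain: 1, 5. The leftmost is syllable 1 (gek).
  → primary stress on syllable 1.
Suffixed `gek.si.fla.ri.so:n.ku.ki` (7 syllables):
  Weights: 1 gek H, 2 si L, 3 fla L, 4 ri L, 5 so:n H, 6 ku L, 7 ki L.
  Heavy syllables in the domain: 1, 5. The leftmost is syllable 1 (gek).
  → primary stress on syllable 1.

no: stays on 1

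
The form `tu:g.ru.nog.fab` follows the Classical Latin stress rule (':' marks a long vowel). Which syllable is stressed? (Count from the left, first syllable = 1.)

3

Classical Latin: stress the penult if heavy (long vowel or closed), else the antepenult.
Weights: 2 ru L, 3 nog H, 4 fab H.
The penult (syllable 3, nog) is heavy, so it takes stress.
Stress on syllable 3: tu:g.ru.ˈnog.fab.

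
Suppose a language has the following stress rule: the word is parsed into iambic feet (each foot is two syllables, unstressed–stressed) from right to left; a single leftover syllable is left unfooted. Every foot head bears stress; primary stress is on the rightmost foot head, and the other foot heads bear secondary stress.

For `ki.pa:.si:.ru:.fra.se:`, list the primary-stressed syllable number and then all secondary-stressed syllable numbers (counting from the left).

primary 6, secondary 2, 4

Parse right to left into iambic (σˈσ) feet: (ki.ˈpa:) (si:.ˈru:) (fra.ˈse:).
Foot heads (stressed positions): 2, 4, 6.
End Rule Rightmost: primary stress on the rightmost head = syllable 6.
Secondary stress on 2, 4: ki.ˌpa:.si:.ˌru:.fra.ˈse:.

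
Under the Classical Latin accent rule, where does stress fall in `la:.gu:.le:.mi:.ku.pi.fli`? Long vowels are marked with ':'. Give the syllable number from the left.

Classical Latin: stress the penult if heavy (long vowel or closed), else the antepenult.
Weights: 5 ku L, 6 pi L, 7 fli L.
The penult (syllable 6, pi) is light, so stress falls on the antepenult (syllable 5, ku).
Stress on syllable 5: la:.gu:.le:.mi:.ˈku.pi.fli.

5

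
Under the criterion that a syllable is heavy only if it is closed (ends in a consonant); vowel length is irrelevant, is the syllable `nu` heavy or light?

light

`nu`: short vowel, open (no coda). Open (no coda) → light.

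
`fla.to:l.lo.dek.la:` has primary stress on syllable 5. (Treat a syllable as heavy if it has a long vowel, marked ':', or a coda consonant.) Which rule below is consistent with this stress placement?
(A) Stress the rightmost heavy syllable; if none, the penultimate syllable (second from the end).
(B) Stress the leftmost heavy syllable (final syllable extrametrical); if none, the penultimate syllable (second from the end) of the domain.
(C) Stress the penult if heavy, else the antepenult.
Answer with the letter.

A

Rule A → syllable 5 ✓.
Rule B → syllable 2 (observed: 5).
Rule C → syllable 4 (observed: 5).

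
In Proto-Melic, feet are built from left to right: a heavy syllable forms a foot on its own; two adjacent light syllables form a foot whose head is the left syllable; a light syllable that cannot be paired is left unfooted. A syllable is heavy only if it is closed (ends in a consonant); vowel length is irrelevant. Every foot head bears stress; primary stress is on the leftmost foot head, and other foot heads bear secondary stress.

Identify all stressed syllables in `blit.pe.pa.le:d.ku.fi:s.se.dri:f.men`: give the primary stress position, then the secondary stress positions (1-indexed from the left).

Weights: 1 blit H, 2 pe L, 3 pa L, 4 le:d H, 5 ku L, 6 fi:s H, 7 se L, 8 dri:f H, 9 men H.
Parse left to right (heavy = foot alone; LL = one foot; stranded L unfooted): (ˈblit) (ˈpe.pa) (ˈle:d) ku (ˈfi:s) se (ˈdri:f) (ˈmen).
Foot heads: 1, 2, 4, 6, 8, 9.
Primary stress on the leftmost head = syllable 1.
Secondary stress on 2, 4, 6, 8, 9: ˈblit.ˌpe.pa.ˌle:d.ku.ˌfi:s.se.ˌdri:f.ˌmen.

primary 1, secondary 2, 4, 6, 8, 9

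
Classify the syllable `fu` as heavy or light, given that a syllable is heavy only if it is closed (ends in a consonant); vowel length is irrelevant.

light

`fu`: short vowel, open (no coda). Open (no coda) → light.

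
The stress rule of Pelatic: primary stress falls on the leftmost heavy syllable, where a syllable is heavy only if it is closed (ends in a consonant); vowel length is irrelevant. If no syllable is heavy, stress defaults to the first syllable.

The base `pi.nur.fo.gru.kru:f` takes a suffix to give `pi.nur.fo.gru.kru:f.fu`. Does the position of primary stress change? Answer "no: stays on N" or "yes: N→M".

no: stays on 2

Base `pi.nur.fo.gru.kru:f` (5 syllables):
  Weights: 1 pi L, 2 nur H, 3 fo L, 4 gru L, 5 kru:f H.
  Heavy syllables in the domain: 2, 5. The leftmost is syllable 2 (nur).
  → primary stress on syllable 2.
Suffixed `pi.nur.fo.gru.kru:f.fu` (6 syllables):
  Weights: 1 pi L, 2 nur H, 3 fo L, 4 gru L, 5 kru:f H, 6 fu L.
  Heavy syllables in the domain: 2, 5. The leftmost is syllable 2 (nur).
  → primary stress on syllable 2.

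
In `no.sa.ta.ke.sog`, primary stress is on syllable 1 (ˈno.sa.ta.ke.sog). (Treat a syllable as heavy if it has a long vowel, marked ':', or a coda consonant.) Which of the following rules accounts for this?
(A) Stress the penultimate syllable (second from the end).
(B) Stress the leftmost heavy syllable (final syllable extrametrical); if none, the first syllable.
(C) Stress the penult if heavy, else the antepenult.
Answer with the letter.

Rule A → syllable 4 (observed: 1).
Rule B → syllable 1 ✓.
Rule C → syllable 3 (observed: 1).

B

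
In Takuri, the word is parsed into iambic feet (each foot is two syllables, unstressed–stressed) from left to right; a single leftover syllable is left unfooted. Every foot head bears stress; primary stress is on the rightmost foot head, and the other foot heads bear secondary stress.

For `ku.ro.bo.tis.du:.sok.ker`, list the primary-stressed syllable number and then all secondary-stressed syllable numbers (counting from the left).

primary 6, secondary 2, 4

Parse left to right into iambic (σˈσ) feet: (ku.ˈro) (bo.ˈtis) (du:.ˈsok) ker. Syllable 7 is left unfooted.
Foot heads (stressed positions): 2, 4, 6.
End Rule Rightmost: primary stress on the rightmost head = syllable 6.
Secondary stress on 2, 4: ku.ˌro.bo.ˌtis.du:.ˈsok.ker.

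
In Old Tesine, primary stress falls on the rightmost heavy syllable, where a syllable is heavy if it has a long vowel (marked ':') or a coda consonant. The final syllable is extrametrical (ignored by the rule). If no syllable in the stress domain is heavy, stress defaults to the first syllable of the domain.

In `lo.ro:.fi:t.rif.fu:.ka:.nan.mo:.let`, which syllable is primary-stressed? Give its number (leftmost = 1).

8

The final syllable (9, let) is extrametrical; the stress domain is syllables 1–8.
Weights: 1 lo L, 2 ro: H, 3 fi:t H, 4 rif H, 5 fu: H, 6 ka: H, 7 nan H, 8 mo: H.
Heavy syllables in the domain: 2, 3, 4, 5, 6, 7, 8. The rightmost is syllable 8 (mo:).
Primary stress: syllable 8 → lo.ro:.fi:t.rif.fu:.ka:.nan.ˈmo:.let.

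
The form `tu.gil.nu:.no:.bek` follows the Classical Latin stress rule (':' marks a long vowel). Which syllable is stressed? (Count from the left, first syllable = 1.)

Classical Latin: stress the penult if heavy (long vowel or closed), else the antepenult.
Weights: 3 nu: H, 4 no: H, 5 bek H.
The penult (syllable 4, no:) is heavy, so it takes stress.
Stress on syllable 4: tu.gil.nu:.ˈno:.bek.

4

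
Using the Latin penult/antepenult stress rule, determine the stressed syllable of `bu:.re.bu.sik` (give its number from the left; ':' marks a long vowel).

Classical Latin: stress the penult if heavy (long vowel or closed), else the antepenult.
Weights: 2 re L, 3 bu L, 4 sik H.
The penult (syllable 3, bu) is light, so stress falls on the antepenult (syllable 2, re).
Stress on syllable 2: bu:.ˈre.bu.sik.

2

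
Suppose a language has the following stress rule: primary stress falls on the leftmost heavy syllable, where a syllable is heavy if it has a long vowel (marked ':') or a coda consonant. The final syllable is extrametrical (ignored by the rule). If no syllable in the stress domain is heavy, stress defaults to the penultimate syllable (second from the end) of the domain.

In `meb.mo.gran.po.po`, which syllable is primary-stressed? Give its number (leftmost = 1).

1

The final syllable (5, po) is extrametrical; the stress domain is syllables 1–4.
Weights: 1 meb H, 2 mo L, 3 gran H, 4 po L.
Heavy syllables in the domain: 1, 3. The leftmost is syllable 1 (meb).
Primary stress: syllable 1 → ˈmeb.mo.gran.po.po.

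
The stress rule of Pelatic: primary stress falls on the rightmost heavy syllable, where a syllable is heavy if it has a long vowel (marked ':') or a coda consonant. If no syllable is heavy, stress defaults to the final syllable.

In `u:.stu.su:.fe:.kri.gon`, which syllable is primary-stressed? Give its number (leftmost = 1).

Weights: 1 u: H, 2 stu L, 3 su: H, 4 fe: H, 5 kri L, 6 gon H.
Heavy syllables in the domain: 1, 3, 4, 6. The rightmost is syllable 6 (gon).
Primary stress: syllable 6 → u:.stu.su:.fe:.kri.ˈgon.

6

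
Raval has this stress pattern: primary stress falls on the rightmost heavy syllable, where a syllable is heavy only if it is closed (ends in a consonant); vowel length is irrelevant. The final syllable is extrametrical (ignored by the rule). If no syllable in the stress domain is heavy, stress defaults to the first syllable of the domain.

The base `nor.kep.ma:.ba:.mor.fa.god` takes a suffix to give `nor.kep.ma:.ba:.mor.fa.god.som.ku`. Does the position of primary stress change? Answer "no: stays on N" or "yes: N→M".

Base `nor.kep.ma:.ba:.mor.fa.god` (7 syllables):
  The final syllable (7, god) is extrametrical; the stress domain is syllables 1–6.
  Weights: 1 nor H, 2 kep H, 3 ma: L, 4 ba: L, 5 mor H, 6 fa L.
  Heavy syllables in the domain: 1, 2, 5. The rightmost is syllable 5 (mor).
  → primary stress on syllable 5.
Suffixed `nor.kep.ma:.ba:.mor.fa.god.som.ku` (9 syllables):
  The final syllable (9, ku) is extrametrical; the stress domain is syllables 1–8.
  Weights: 1 nor H, 2 kep H, 3 ma: L, 4 ba: L, 5 mor H, 6 fa L, 7 god H, 8 som H.
  Heavy syllables in the domain: 1, 2, 5, 7, 8. The rightmost is syllable 8 (som).
  → primary stress on syllable 8.

yes: 5→8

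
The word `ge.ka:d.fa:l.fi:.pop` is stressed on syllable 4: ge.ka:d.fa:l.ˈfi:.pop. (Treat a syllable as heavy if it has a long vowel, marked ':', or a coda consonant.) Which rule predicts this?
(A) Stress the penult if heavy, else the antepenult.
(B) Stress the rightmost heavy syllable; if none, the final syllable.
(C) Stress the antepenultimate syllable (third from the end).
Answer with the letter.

A

Rule A → syllable 4 ✓.
Rule B → syllable 5 (observed: 4).
Rule C → syllable 3 (observed: 4).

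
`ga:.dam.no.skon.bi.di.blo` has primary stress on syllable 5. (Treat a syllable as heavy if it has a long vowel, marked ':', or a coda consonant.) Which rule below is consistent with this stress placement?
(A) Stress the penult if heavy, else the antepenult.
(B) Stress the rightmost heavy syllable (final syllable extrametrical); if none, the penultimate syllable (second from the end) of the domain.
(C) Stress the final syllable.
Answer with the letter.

Rule A → syllable 5 ✓.
Rule B → syllable 4 (observed: 5).
Rule C → syllable 7 (observed: 5).

A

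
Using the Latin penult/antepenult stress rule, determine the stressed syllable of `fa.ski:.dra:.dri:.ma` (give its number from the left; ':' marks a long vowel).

Classical Latin: stress the penult if heavy (long vowel or closed), else the antepenult.
Weights: 3 dra: H, 4 dri: H, 5 ma L.
The penult (syllable 4, dri:) is heavy, so it takes stress.
Stress on syllable 4: fa.ski:.dra:.ˈdri:.ma.

4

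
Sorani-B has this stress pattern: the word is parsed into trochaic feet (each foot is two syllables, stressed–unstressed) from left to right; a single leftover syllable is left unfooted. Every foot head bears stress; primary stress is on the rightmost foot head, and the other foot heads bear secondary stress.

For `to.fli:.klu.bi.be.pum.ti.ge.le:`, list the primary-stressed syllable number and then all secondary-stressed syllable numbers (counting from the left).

primary 7, secondary 1, 3, 5

Parse left to right into trochaic (ˈσσ) feet: (ˈto.fli:) (ˈklu.bi) (ˈbe.pum) (ˈti.ge) le:. Syllable 9 is left unfooted.
Foot heads (stressed positions): 1, 3, 5, 7.
End Rule Rightmost: primary stress on the rightmost head = syllable 7.
Secondary stress on 1, 3, 5: ˌto.fli:.ˌklu.bi.ˌbe.pum.ˈti.ge.le:.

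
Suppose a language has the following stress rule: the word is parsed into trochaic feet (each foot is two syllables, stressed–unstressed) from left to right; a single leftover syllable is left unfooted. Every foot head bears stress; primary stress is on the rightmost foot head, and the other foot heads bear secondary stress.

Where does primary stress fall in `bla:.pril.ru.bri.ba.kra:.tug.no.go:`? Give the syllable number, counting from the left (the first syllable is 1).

Parse left to right into trochaic (ˈσσ) feet: (ˈbla:.pril) (ˈru.bri) (ˈba.kra:) (ˈtug.no) go:. Syllable 9 is left unfooted.
Foot heads (stressed positions): 1, 3, 5, 7.
End Rule Rightmost: primary stress on the rightmost head = syllable 7.
Primary stress: syllable 7 → bla:.pril.ru.bri.ba.kra:.ˈtug.no.go:.

7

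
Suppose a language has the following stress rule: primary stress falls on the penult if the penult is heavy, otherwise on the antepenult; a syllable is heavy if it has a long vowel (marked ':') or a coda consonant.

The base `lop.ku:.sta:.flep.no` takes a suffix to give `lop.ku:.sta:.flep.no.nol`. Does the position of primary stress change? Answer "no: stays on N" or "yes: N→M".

Base `lop.ku:.sta:.flep.no` (5 syllables):
  Weights: 3 sta: H, 4 flep H, 5 no L.
  The penult (syllable 4, flep) is heavy, so it takes stress.
  → primary stress on syllable 4.
Suffixed `lop.ku:.sta:.flep.no.nol` (6 syllables):
  Weights: 4 flep H, 5 no L, 6 nol H.
  The penult (syllable 5, no) is light, so stress falls on the antepenult (syllable 4, flep).
  → primary stress on syllable 4.

no: stays on 4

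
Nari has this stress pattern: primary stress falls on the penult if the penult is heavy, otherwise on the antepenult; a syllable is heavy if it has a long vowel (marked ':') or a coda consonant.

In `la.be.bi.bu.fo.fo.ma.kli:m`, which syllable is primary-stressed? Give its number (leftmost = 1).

6

Weights: 6 fo L, 7 ma L, 8 kli:m H.
The penult (syllable 7, ma) is light, so stress falls on the antepenult (syllable 6, fo).
Primary stress: syllable 6 → la.be.bi.bu.fo.ˈfo.ma.kli:m.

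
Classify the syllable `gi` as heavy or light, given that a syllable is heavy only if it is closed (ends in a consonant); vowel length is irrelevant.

`gi`: short vowel, open (no coda). Open (no coda) → light.

light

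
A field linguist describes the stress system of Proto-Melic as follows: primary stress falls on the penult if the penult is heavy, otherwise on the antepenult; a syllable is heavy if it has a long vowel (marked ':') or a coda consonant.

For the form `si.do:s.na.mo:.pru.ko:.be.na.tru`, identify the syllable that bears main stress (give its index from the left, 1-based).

7

Weights: 7 be L, 8 na L, 9 tru L.
The penult (syllable 8, na) is light, so stress falls on the antepenult (syllable 7, be).
Primary stress: syllable 7 → si.do:s.na.mo:.pru.ko:.ˈbe.na.tru.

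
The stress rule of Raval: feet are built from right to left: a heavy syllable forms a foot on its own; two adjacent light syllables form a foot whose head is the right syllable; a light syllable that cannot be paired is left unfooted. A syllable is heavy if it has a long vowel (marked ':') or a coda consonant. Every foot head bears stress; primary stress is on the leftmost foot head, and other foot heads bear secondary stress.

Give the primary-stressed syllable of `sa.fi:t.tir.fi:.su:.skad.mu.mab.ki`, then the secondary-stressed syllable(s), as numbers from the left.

primary 2, secondary 3, 4, 5, 6, 8

Weights: 1 sa L, 2 fi:t H, 3 tir H, 4 fi: H, 5 su: H, 6 skad H, 7 mu L, 8 mab H, 9 ki L.
Parse right to left (heavy = foot alone; LL = one foot; stranded L unfooted): sa (ˈfi:t) (ˈtir) (ˈfi:) (ˈsu:) (ˈskad) mu (ˈmab) ki.
Foot heads: 2, 3, 4, 5, 6, 8.
Primary stress on the leftmost head = syllable 2.
Secondary stress on 3, 4, 5, 6, 8: sa.ˈfi:t.ˌtir.ˌfi:.ˌsu:.ˌskad.mu.ˌmab.ki.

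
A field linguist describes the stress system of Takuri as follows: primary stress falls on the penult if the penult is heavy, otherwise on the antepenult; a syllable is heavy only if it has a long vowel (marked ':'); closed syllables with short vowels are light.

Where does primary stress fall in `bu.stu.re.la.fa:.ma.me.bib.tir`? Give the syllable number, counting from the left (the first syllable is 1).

Weights: 7 me L, 8 bib L, 9 tir L.
The penult (syllable 8, bib) is light, so stress falls on the antepenult (syllable 7, me).
Primary stress: syllable 7 → bu.stu.re.la.fa:.ma.ˈme.bib.tir.

7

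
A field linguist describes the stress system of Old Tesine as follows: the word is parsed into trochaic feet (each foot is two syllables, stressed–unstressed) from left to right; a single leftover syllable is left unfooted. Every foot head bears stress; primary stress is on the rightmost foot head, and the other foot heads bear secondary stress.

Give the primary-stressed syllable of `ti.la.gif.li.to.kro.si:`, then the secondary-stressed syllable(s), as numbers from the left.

primary 5, secondary 1, 3

Parse left to right into trochaic (ˈσσ) feet: (ˈti.la) (ˈgif.li) (ˈto.kro) si:. Syllable 7 is left unfooted.
Foot heads (stressed positions): 1, 3, 5.
End Rule Rightmost: primary stress on the rightmost head = syllable 5.
Secondary stress on 1, 3: ˌti.la.ˌgif.li.ˈto.kro.si:.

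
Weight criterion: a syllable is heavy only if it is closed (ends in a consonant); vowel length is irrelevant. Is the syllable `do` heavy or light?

`do`: short vowel, open (no coda). Open (no coda) → light.

light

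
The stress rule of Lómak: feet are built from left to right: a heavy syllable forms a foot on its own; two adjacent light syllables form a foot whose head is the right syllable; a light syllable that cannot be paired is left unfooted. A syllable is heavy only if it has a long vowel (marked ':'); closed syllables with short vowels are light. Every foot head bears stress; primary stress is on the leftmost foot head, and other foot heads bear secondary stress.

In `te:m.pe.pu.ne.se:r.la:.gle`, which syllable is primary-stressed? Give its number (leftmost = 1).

Weights: 1 te:m H, 2 pe L, 3 pu L, 4 ne L, 5 se:r H, 6 la: H, 7 gle L.
Parse left to right (heavy = foot alone; LL = one foot; stranded L unfooted): (ˈte:m) (pe.ˈpu) ne (ˈse:r) (ˈla:) gle.
Foot heads: 1, 3, 5, 6.
Primary stress on the leftmost head = syllable 1.
Primary stress: syllable 1 → ˈte:m.pe.pu.ne.se:r.la:.gle.

1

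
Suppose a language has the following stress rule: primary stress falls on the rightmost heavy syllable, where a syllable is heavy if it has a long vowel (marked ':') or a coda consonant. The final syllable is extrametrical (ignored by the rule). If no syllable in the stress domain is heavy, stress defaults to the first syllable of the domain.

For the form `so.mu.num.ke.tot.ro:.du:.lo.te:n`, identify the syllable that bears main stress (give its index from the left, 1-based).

The final syllable (9, te:n) is extrametrical; the stress domain is syllables 1–8.
Weights: 1 so L, 2 mu L, 3 num H, 4 ke L, 5 tot H, 6 ro: H, 7 du: H, 8 lo L.
Heavy syllables in the domain: 3, 5, 6, 7. The rightmost is syllable 7 (du:).
Primary stress: syllable 7 → so.mu.num.ke.tot.ro:.ˈdu:.lo.te:n.

7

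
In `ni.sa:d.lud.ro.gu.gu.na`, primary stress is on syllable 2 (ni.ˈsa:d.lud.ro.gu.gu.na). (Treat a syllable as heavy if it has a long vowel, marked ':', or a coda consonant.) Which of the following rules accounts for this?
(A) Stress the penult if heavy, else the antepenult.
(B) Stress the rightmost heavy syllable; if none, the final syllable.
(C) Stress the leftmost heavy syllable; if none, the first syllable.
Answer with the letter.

Rule A → syllable 5 (observed: 2).
Rule B → syllable 3 (observed: 2).
Rule C → syllable 2 ✓.

C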